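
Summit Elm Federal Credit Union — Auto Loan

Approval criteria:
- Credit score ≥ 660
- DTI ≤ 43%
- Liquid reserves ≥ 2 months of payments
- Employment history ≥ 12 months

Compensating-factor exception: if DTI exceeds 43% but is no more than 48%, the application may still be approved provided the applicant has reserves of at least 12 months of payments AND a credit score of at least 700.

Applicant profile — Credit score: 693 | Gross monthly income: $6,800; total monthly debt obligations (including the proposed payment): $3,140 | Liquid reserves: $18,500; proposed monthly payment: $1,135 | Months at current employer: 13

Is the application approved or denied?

Denied

Credit score 693 ≥ 660 (meets base)
DTI = 3,140/6,800 = 46.2% > 43% — standard DTI limit exceeded.
Liquid reserves cover 18,500/1,135 = 16.3 months — ≥ 2 required
Employment 13 ≥ 12 months
DTI 46.2% is within the 43%–48% exception band; checking compensating factors.
Override check — reserves: 16.3 mo (ok); score: 693 (below 700).
Override conditions not both satisfied; exception does not apply.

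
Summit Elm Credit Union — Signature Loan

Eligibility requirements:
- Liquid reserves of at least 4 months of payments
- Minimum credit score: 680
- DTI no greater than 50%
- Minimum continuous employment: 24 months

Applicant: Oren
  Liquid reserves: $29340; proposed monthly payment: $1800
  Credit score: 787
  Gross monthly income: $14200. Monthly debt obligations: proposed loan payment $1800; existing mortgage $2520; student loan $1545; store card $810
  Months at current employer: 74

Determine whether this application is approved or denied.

Approved

Liquid reserves cover 29,340/1,800 = 16.3 months — ≥ 4 required
Credit score 787 ≥ 680 (meets)
Total monthly debts = (1,800 + 2,520 + 1,545 + 810) = 6,675. DTI = 6,675/14,200 = 47% ≤ 50%
Employment 74 ≥ 24 months
All criteria satisfied.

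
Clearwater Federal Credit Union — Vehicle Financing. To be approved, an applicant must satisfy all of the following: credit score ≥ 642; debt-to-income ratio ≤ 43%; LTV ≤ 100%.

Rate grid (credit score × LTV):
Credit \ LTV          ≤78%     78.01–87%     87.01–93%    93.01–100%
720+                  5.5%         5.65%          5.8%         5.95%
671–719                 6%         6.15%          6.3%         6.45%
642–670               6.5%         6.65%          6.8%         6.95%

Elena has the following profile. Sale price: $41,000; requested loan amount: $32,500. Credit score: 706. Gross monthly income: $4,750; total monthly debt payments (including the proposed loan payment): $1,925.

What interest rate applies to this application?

Credit score 706 ≥ 642; DTI: 1,925 ÷ 4,750 = 40.5%, within the 43% cap
LTV = 32,500/41,000 = 79.3% ≤ 100%
Score 706 is in the 671–719 band; LTV 79.3% is in the 78.01–87% band → 6.15%.

6.15%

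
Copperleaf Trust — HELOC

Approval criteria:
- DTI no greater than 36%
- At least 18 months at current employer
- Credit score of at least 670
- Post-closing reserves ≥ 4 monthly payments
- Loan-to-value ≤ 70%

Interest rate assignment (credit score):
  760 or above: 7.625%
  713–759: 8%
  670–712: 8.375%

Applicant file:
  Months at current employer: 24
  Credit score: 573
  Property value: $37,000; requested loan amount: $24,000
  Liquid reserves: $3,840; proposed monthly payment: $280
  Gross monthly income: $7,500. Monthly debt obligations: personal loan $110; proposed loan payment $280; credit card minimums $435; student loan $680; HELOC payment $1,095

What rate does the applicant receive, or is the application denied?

Credit score 573 < 670 (below minimum)
Employment 24 ≥ 18 months
LTV = 24,000/37,000 = 64.9% ≤ 70%
Liquid reserves cover 3,840/280 = 13.7 months — ≥ 4 required
Total monthly debts = (110 + 280 + 435 + 680 + 1,095) = 2,600. DTI = 2,600/7,500 = 34.7% ≤ 36%
Not all requirements met → denied.

Denied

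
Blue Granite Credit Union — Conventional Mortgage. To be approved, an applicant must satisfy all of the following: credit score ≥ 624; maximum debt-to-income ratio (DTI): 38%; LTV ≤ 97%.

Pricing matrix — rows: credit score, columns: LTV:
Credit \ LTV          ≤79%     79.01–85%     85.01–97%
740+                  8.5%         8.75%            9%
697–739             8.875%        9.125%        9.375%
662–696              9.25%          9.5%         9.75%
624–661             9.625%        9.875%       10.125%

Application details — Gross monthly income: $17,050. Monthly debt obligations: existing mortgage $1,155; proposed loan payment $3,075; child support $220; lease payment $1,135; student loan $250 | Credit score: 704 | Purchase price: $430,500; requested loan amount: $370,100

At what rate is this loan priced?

9.375%

Credit score 704 ≥ 624; Total monthly debts = (1,155 + 3,075 + 220 + 1,135 + 250) = 5,835. Debt-to-income = 5,835/17,050 = 34.2% — meets 38% limit
LTV: 370,100 ÷ 430,500 = 86%, within 97% cap
Row: 704 falls in 697–739. Column: 86% falls in 85.01–97%. Rate = 9.375%.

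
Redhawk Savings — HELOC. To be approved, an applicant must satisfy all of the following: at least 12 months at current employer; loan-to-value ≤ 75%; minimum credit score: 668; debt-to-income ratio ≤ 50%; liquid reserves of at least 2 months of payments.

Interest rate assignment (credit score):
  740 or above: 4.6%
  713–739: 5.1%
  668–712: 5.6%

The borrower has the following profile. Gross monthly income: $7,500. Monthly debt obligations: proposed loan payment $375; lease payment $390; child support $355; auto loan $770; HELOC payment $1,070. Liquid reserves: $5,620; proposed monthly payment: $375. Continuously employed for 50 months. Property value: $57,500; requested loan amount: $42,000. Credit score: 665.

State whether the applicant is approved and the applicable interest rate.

Denied

Credit score 665 < 668 (below minimum)
Employment 50 ≥ 12 months
Reserves: 5,620 ÷ 375 = 15.0 months (meets 2-month minimum)
Total monthly debts = (375 + 390 + 355 + 770 + 1,070) = 2,960. DTI: 2,960 ÷ 7,500 = 39.5%, within the 50% cap
LTV: 42,000 ÷ 57,500 = 73%, within 75% cap
Not all requirements met → denied.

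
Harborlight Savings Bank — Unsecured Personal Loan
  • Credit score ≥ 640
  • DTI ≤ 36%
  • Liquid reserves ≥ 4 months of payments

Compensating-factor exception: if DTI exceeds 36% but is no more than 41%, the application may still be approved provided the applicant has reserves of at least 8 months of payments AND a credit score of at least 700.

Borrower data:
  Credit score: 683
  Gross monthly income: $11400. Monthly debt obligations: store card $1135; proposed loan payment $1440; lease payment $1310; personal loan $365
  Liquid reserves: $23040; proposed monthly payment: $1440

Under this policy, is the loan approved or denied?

Credit score 683 ≥ 640 (meets base)
Total debts = (1,135 + 1,440 + 1,310 + 365) = 4,250. DTI: 4,250 ÷ 11,400 = 37.3%, over the 36% base limit.
Reserves = 23,040/1,440 = 16.0 months ≥ 4
37.3% falls in the override range (36%–41%), so the compensating-factor test applies.
Override check — reserves: 16.0 mo (ok); score: 683 (below 700).
Compensating-factor requirement not fully met.

Denied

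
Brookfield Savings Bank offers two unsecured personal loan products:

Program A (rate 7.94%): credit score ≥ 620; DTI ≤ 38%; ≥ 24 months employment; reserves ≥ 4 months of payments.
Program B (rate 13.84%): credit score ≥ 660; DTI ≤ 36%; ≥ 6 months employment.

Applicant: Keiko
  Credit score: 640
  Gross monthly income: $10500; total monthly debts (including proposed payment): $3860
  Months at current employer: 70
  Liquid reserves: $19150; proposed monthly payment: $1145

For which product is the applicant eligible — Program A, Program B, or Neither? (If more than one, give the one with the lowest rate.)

Program A

DTI = 3,860/10,500 = 36.8%.
Reserves = 19,150/1,145 = 16.7 months.
Program A: score 640 ≥ 620; DTI 36.8% ≤ 38%; employment 70 ≥ 24 mo; reserves 16.7 ≥ 4 mo → qualifies.
Program B: score 640 < 660; DTI 36.8% > 36%; employment 70 ≥ 6 mo → does not qualify.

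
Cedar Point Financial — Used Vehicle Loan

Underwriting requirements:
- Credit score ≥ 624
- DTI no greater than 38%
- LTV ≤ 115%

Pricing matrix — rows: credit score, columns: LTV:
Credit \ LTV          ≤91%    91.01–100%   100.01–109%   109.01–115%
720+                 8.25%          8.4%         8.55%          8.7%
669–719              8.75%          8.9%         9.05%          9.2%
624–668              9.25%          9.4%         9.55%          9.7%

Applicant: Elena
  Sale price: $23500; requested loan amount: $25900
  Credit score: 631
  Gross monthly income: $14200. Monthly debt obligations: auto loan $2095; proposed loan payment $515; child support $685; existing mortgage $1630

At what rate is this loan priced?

9.7%

Credit score 631 ≥ 624; Total monthly debts = (2,095 + 515 + 685 + 1,630) = 4,925. DTI = 4,925/14,200 = 34.7% ≤ 38%
Loan-to-value = 25,900/23,500 = 110.2% — pass (115% max)
Row: 631 falls in 624–668. Column: 110.2% falls in 109.01–115%. Rate = 9.7%.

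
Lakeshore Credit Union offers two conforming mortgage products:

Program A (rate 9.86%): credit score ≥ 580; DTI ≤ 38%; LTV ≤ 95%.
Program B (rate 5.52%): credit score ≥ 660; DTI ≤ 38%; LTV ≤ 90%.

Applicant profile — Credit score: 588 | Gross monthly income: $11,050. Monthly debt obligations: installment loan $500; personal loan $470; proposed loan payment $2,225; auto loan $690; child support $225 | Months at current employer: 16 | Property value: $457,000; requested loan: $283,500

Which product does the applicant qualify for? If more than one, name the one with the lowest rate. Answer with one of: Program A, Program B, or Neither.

Total debts = (500 + 470 + 2,225 + 690 + 225) = 4,110; DTI = 4,110/11,050 = 37.2%.
LTV = 283,500/457,000 = 62%.
Program A: score 588 ≥ 580; DTI 37.2% ≤ 38%; LTV 62% ≤ 95% → qualifies.
Program B: score 588 < 660; DTI 37.2% ≤ 38%; LTV 62% ≤ 90% → does not qualify.

Program A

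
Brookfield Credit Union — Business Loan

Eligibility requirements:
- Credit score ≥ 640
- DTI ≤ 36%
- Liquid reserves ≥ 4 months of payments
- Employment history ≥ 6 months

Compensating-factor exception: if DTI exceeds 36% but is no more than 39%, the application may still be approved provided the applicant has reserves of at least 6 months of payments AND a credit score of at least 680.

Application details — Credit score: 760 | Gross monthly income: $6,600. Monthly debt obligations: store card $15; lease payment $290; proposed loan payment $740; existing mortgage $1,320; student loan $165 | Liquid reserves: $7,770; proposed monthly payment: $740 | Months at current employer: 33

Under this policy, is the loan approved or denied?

Credit score 760 ≥ 640 (meets base)
Total debts = (15 + 290 + 740 + 1,320 + 165) = 2,530. DTI = 2,530/6,600 = 38.3% > 36% — standard DTI limit exceeded.
Liquid reserves cover 7,770/740 = 10.5 months — ≥ 4 required
Employment 33 ≥ 6 months
DTI 38.3% is within the 36%–39% exception band; checking compensating factors.
Reserves 10.5 ≥ 6 months; credit score 760 ≥ 680.
Both override conditions satisfied; DTI exception granted.

Approved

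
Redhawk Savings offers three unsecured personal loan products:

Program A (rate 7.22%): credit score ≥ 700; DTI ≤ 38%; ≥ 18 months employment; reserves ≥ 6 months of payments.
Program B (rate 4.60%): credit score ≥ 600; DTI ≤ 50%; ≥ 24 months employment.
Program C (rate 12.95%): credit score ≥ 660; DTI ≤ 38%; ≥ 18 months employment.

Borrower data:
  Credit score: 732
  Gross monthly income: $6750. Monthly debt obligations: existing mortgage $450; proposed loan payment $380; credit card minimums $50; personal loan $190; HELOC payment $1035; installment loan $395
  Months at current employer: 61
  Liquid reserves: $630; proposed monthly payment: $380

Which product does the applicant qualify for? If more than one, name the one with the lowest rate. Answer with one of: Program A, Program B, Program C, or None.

Total debts = (450 + 380 + 50 + 190 + 1,035 + 395) = 2,500; DTI = 2,500/6,750 = 37%.
Reserves = 630/380 = 1.7 months.
Program A: score 732 ≥ 700; DTI 37% ≤ 38%; employment 61 ≥ 18 mo; reserves 1.7 < 6 mo → does not qualify.
Program B: score 732 ≥ 600; DTI 37% ≤ 50%; employment 61 ≥ 24 mo → qualifies.
Program C: score 732 ≥ 660; DTI 37% ≤ 38%; employment 61 ≥ 18 mo → qualifies.
Qualifying: Program B, Program C. Lowest rate is 4.60% → Program B.

Program B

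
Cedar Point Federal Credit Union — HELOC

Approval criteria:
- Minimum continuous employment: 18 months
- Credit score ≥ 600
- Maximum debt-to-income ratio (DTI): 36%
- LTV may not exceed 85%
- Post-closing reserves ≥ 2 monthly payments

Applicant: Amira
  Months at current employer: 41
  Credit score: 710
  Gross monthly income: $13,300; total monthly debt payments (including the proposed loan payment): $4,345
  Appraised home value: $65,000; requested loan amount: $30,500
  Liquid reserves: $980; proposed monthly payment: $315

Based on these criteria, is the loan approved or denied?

Approved

Employment 41 ≥ 18 months
Credit score 710 ≥ 600 (meets)
DTI: 4,345 ÷ 13,300 = 32.7%, within the 36% cap
Loan-to-value = 30,500/65,000 = 46.9% — pass (85% max)
Liquid reserves cover 980/315 = 3.1 months — ≥ 2 required
All criteria satisfied.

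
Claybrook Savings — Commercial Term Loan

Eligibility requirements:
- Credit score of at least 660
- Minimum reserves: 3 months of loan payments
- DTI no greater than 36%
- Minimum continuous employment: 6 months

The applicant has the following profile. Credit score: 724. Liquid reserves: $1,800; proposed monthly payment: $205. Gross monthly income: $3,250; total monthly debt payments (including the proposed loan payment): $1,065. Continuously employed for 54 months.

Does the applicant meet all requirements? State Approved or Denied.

Credit score 724 ≥ 660 (meets)
Reserves: 1,800 ÷ 205 = 8.8 months (meets 3-month minimum)
Debt-to-income = 1,065/3,250 = 32.8% — meets 36% limit
Employment 54 ≥ 6 months
All criteria satisfied.

Approved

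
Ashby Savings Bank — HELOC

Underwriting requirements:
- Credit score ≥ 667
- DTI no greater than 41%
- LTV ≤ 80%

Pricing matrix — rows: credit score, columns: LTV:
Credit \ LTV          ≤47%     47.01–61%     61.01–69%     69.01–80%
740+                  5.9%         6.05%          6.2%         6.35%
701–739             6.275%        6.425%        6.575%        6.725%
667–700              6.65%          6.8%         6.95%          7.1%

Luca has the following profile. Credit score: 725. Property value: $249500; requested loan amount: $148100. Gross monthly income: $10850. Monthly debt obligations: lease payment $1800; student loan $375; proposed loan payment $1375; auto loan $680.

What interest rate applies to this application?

6.425%

Credit score 725 ≥ 667; Total monthly debts = (1,800 + 375 + 1,375 + 680) = 4,230. DTI = 4,230/10,850 = 39% ≤ 41%
Loan-to-value = 148,100/249,500 = 59.4% — pass (80% max)
Row: 725 falls in 701–739. Column: 59.4% falls in 47.01–61%. Rate = 6.425%.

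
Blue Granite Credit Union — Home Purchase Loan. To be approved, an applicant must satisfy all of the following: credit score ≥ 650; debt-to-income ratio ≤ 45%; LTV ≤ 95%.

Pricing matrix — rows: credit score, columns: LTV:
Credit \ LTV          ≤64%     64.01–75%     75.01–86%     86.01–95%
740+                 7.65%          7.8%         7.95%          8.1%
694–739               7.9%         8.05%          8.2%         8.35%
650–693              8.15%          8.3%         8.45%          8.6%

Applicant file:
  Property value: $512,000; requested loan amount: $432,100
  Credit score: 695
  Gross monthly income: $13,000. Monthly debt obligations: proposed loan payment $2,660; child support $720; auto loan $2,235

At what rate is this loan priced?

8.2%

Credit score 695 ≥ 650; Total monthly debts = (2,660 + 720 + 2,235) = 5,615. DTI = 5,615/13,000 = 43.2% ≤ 45%
LTV: 432,100 ÷ 512,000 = 84.4%, within 95% cap
Row: 695 falls in 694–739. Column: 84.4% falls in 75.01–86%. Rate = 8.2%.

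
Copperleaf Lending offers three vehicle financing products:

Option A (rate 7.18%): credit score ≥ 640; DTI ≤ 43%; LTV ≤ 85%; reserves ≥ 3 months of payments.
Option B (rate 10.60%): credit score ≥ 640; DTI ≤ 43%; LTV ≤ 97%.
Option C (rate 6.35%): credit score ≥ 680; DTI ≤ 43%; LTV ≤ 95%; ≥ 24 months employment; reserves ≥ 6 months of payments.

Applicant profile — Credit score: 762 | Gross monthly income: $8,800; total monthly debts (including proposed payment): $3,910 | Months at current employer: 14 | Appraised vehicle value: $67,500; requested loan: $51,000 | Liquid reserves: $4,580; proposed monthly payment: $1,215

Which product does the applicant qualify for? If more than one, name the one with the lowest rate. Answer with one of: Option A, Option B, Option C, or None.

None

DTI = 3,910/8,800 = 44.4%.
LTV = 51,000/67,500 = 75.6%.
Reserves = 4,580/1,215 = 3.8 months.
Option A: score 762 ≥ 640; DTI 44.4% > 43%; LTV 75.6% ≤ 85%; reserves 3.8 ≥ 3 mo → does not qualify.
Option B: score 762 ≥ 640; DTI 44.4% > 43%; LTV 75.6% ≤ 97% → does not qualify.
Option C: score 762 ≥ 680; DTI 44.4% > 43%; LTV 75.6% ≤ 95%; employment 14 < 24 mo; reserves 3.8 < 6 mo → does not qualify.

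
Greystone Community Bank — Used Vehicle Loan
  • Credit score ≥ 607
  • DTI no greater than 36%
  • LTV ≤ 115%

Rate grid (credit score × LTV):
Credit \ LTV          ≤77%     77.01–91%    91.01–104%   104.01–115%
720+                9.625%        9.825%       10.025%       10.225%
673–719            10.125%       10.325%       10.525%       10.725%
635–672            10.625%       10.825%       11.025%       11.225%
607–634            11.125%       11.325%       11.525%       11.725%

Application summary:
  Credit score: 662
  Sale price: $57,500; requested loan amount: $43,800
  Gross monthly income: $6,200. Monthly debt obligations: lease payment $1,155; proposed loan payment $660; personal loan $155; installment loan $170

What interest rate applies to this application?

Credit score 662 ≥ 607; Total monthly debts = (1,155 + 660 + 155 + 170) = 2,140. Debt-to-income = 2,140/6,200 = 34.5% — meets 36% limit
Loan-to-value = 43,800/57,500 = 76.2% — pass (115% max)
Score 662 is in the 635–672 band; LTV 76.2% is in the ≤77% band → 10.625%.

10.625%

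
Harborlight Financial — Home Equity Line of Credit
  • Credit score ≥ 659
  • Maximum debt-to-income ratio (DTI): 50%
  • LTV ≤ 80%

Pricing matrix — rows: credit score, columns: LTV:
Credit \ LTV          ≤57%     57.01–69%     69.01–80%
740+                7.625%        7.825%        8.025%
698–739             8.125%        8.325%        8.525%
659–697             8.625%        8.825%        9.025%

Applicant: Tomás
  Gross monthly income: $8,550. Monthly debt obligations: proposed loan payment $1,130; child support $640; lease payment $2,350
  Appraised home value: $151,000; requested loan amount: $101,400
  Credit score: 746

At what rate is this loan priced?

Credit score 746 ≥ 659; Total monthly debts = (1,130 + 640 + 2,350) = 4,120. DTI: 4,120 ÷ 8,550 = 48.2%, within the 50% cap
LTV: 101,400 ÷ 151,000 = 67.2%, within 80% cap
Row: 746 falls in 740+. Column: 67.2% falls in 57.01–69%. Rate = 7.825%.

7.825%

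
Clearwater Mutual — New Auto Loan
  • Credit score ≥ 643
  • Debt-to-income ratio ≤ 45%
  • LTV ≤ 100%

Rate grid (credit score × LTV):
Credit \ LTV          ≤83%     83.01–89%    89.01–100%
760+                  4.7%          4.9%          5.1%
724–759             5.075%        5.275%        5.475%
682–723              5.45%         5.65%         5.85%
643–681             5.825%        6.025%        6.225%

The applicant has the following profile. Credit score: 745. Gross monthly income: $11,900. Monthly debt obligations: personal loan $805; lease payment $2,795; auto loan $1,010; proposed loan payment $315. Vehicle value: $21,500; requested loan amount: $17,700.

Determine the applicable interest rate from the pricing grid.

5.075%

Credit score 745 ≥ 643; Total monthly debts = (805 + 2,795 + 1,010 + 315) = 4,925. DTI: 4,925 ÷ 11,900 = 41.4%, within the 45% cap
Loan-to-value = 17,700/21,500 = 82.3% — pass (100% max)
Score 745 is in the 724–759 band; LTV 82.3% is in the ≤83% band → 5.075%.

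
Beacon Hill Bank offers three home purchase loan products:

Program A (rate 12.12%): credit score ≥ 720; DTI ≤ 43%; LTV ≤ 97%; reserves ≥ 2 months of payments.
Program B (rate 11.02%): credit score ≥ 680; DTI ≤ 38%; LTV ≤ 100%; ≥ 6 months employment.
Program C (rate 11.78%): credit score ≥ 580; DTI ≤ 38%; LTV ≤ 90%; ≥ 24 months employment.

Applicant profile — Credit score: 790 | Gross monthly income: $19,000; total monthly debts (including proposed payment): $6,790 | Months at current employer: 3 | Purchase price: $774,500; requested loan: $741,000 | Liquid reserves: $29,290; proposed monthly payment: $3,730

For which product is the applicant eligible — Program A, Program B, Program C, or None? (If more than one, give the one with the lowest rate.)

Program A

DTI = 6,790/19,000 = 35.7%.
LTV = 741,000/774,500 = 95.7%.
Reserves = 29,290/3,730 = 7.9 months.
Program A: score 790 ≥ 720; DTI 35.7% ≤ 43%; LTV 95.7% ≤ 97%; reserves 7.9 ≥ 2 mo → qualifies.
Program B: score 790 ≥ 680; DTI 35.7% ≤ 38%; LTV 95.7% ≤ 100%; employment 3 < 6 mo → does not qualify.
Program C: score 790 ≥ 580; DTI 35.7% ≤ 38%; LTV 95.7% > 90%; employment 3 < 24 mo → does not qualify.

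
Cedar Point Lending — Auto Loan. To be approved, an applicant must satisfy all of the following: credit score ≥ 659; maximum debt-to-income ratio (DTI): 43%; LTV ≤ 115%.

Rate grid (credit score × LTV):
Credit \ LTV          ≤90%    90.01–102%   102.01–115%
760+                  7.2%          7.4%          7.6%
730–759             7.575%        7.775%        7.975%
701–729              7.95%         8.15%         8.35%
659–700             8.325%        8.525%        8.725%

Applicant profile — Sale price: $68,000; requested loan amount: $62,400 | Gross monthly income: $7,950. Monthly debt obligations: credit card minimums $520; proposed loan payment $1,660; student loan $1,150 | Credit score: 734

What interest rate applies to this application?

7.775%

Credit score 734 ≥ 659; Total monthly debts = (520 + 1,660 + 1,150) = 3,330. Debt-to-income = 3,330/7,950 = 41.9% — meets 43% limit
LTV = 62,400/68,000 = 91.8% ≤ 115%
Row: 734 falls in 730–759. Column: 91.8% falls in 90.01–102%. Rate = 7.775%.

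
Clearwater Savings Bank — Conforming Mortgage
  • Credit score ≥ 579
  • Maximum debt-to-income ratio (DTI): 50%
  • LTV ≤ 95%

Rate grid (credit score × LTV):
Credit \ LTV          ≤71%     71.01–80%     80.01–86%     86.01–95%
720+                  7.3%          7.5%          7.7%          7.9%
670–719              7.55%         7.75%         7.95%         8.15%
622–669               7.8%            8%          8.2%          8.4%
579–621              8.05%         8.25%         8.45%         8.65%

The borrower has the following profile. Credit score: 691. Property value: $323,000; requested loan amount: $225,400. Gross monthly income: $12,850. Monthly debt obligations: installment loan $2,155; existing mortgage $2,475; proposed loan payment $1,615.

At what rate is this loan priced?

Credit score 691 ≥ 579; Total monthly debts = (2,155 + 2,475 + 1,615) = 6,245. DTI: 6,245 ÷ 12,850 = 48.6%, within the 50% cap
LTV = 225,400/323,000 = 69.8% ≤ 95%
Credit 691 → row 670–719; LTV 69.8% → column ≤71%. Grid cell → 7.55%.

7.55%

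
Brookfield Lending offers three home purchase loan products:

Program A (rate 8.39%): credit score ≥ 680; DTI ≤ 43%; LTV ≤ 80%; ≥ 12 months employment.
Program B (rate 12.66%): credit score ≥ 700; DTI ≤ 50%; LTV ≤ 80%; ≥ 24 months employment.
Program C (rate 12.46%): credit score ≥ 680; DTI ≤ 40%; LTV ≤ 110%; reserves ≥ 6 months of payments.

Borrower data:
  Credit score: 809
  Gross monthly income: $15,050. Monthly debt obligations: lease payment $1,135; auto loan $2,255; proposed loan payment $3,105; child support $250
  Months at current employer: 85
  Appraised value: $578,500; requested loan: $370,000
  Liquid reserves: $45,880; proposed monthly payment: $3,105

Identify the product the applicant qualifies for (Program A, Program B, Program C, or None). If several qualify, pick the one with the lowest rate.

Program B

Total debts = (1,135 + 2,255 + 3,105 + 250) = 6,745; DTI = 6,745/15,050 = 44.8%.
LTV = 370,000/578,500 = 64%.
Reserves = 45,880/3,105 = 14.8 months.
Program A: score 809 ≥ 680; DTI 44.8% > 43%; LTV 64% ≤ 80%; employment 85 ≥ 12 mo → does not qualify.
Program B: score 809 ≥ 700; DTI 44.8% ≤ 50%; LTV 64% ≤ 80%; employment 85 ≥ 24 mo → qualifies.
Program C: score 809 ≥ 680; DTI 44.8% > 40%; LTV 64% ≤ 110%; reserves 14.8 ≥ 6 mo → does not qualify.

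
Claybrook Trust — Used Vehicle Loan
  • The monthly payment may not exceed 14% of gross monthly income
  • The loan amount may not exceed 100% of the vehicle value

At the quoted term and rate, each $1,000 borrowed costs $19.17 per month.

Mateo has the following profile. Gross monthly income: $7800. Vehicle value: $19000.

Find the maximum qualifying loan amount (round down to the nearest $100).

Payment cap: 14% × $7,800 = $1,092/month.
At $19.17 per $1,000, that supports 1,092/19.17 × 1,000 ≈ $56,964 → $56,900.
LTV cap: 100% × $19,000 = $19,000 → $19,000.
Binding constraint: loan-to-value.

$19,000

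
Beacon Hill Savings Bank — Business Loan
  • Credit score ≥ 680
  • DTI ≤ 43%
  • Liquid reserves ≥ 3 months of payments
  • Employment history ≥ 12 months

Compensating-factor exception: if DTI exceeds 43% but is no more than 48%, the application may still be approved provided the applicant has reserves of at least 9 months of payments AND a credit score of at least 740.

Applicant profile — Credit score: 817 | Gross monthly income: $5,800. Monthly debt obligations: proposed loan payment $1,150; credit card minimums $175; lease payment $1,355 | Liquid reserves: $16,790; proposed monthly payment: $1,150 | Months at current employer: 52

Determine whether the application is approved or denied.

Credit score 817 ≥ 680 (meets base)
Total debts = (1,150 + 175 + 1,355) = 2,680. DTI: 2,680 ÷ 5,800 = 46.2%, over the 43% base limit.
Reserves = 16,790/1,150 = 14.6 months ≥ 3
Employment 52 ≥ 12 months
46.2% falls in the override range (43%–48%), so the compensating-factor test applies.
Override check — reserves: 14.6 mo (ok); score: 817 (ok).
Both override conditions satisfied; DTI exception granted.

Approved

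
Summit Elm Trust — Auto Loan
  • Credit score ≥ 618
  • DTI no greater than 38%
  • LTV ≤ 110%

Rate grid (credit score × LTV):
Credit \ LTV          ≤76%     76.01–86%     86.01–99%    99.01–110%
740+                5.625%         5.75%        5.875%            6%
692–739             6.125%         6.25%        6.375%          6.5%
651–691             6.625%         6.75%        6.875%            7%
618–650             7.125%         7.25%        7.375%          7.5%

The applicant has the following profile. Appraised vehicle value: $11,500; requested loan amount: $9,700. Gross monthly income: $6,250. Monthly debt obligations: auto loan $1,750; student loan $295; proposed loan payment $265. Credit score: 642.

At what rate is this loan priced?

Credit score 642 ≥ 618; Total monthly debts = (1,750 + 295 + 265) = 2,310. DTI = 2,310/6,250 = 37% ≤ 38%
LTV = 9,700/11,500 = 84.3% ≤ 110%
Credit 642 → row 618–650; LTV 84.3% → column 76.01–86%. Grid cell → 7.25%.

7.25%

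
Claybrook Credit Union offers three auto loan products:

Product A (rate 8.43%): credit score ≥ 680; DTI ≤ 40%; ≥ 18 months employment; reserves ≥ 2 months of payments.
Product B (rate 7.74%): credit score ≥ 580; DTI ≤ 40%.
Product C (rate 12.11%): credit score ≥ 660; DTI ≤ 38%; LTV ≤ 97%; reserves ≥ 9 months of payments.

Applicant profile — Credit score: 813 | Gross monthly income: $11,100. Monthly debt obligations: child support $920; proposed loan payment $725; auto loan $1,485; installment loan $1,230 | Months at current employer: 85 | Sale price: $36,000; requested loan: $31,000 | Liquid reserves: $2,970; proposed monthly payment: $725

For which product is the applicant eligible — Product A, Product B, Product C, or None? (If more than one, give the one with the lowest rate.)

Product B

Total debts = (920 + 725 + 1,485 + 1,230) = 4,360; DTI = 4,360/11,100 = 39.3%.
LTV = 31,000/36,000 = 86.1%.
Reserves = 2,970/725 = 4.1 months.
Product A: score 813 ≥ 680; DTI 39.3% ≤ 40%; employment 85 ≥ 18 mo; reserves 4.1 ≥ 2 mo → qualifies.
Product B: score 813 ≥ 580; DTI 39.3% ≤ 40% → qualifies.
Product C: score 813 ≥ 660; DTI 39.3% > 38%; LTV 86.1% ≤ 97%; reserves 4.1 < 9 mo → does not qualify.
Qualifying: Product A, Product B. Lowest rate is 7.74% → Product B.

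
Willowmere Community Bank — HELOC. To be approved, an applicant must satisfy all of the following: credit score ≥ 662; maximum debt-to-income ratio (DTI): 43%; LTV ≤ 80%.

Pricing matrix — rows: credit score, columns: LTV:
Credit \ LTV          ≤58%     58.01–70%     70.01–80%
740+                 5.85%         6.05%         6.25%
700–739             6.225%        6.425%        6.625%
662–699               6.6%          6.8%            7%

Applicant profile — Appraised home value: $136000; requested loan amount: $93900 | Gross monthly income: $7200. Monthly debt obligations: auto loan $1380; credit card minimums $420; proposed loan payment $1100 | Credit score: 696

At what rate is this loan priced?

Credit score 696 ≥ 662; Total monthly debts = (1,380 + 420 + 1,100) = 2,900. Debt-to-income = 2,900/7,200 = 40.3% — meets 43% limit
LTV: 93,900 ÷ 136,000 = 69%, within 80% cap
Row: 696 falls in 662–699. Column: 69% falls in 58.01–70%. Rate = 6.8%.

6.8%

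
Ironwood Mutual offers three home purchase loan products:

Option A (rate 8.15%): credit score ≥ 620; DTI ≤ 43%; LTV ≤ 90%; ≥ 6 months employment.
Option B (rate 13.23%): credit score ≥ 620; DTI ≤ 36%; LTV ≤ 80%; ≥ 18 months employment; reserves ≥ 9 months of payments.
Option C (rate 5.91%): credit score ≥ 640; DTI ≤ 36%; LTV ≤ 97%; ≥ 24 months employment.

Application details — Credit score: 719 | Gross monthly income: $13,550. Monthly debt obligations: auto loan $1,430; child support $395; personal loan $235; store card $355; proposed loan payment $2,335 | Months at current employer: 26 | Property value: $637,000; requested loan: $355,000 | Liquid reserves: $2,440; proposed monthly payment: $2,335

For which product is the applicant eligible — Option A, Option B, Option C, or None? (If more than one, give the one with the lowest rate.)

Total debts = (1,430 + 395 + 235 + 355 + 2,335) = 4,750; DTI = 4,750/13,550 = 35.1%.
LTV = 355,000/637,000 = 55.7%.
Reserves = 2,440/2,335 = 1.0 months.
Option A: score 719 ≥ 620; DTI 35.1% ≤ 43%; LTV 55.7% ≤ 90%; employment 26 ≥ 6 mo → qualifies.
Option B: score 719 ≥ 620; DTI 35.1% ≤ 36%; LTV 55.7% ≤ 80%; employment 26 ≥ 18 mo; reserves 1.0 < 9 mo → does not qualify.
Option C: score 719 ≥ 640; DTI 35.1% ≤ 36%; LTV 55.7% ≤ 97%; employment 26 ≥ 24 mo → qualifies.
Qualifying: Option A, Option C. Lowest rate is 5.91% → Option C.

Option C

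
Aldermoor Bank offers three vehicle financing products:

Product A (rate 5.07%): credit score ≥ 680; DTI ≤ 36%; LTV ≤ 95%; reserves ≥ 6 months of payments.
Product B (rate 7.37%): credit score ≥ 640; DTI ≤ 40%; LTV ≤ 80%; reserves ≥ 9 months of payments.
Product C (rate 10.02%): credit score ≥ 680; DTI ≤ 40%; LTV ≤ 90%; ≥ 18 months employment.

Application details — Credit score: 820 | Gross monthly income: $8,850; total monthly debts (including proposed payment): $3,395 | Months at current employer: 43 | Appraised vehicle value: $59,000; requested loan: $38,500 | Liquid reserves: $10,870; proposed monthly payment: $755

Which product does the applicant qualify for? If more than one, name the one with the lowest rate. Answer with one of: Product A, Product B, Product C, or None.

Product B

DTI = 3,395/8,850 = 38.4%.
LTV = 38,500/59,000 = 65.3%.
Reserves = 10,870/755 = 14.4 months.
Product A: score 820 ≥ 680; DTI 38.4% > 36%; LTV 65.3% ≤ 95%; reserves 14.4 ≥ 6 mo → does not qualify.
Product B: score 820 ≥ 640; DTI 38.4% ≤ 40%; LTV 65.3% ≤ 80%; reserves 14.4 ≥ 9 mo → qualifies.
Product C: score 820 ≥ 680; DTI 38.4% ≤ 40%; LTV 65.3% ≤ 90%; employment 43 ≥ 18 mo → qualifies.
Qualifying: Product B, Product C. Lowest rate is 7.37% → Product B.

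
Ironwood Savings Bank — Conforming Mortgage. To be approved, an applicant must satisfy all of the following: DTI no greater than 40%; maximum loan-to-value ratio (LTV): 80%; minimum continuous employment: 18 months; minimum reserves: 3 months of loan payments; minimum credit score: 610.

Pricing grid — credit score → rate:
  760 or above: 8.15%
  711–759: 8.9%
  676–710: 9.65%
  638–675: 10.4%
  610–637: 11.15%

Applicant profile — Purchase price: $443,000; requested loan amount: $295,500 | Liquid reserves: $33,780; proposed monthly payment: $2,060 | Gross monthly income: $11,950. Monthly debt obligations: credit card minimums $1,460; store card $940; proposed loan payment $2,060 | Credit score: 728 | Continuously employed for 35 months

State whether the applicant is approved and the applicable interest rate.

Credit score 728 ≥ 610 (meets minimum)
Total monthly debts = (1,460 + 940 + 2,060) = 4,460. Debt-to-income = 4,460/11,950 = 37.3% — meets 40% limit
Loan-to-value = 295,500/443,000 = 66.7% — pass (80% max)
Employment 35 ≥ 18 months
Reserves: 33,780 ÷ 2,060 = 16.4 months (meets 3-month minimum)
All requirements met. Score 728 falls in the 711–759 tier → 8.9%.

Approved at 8.9%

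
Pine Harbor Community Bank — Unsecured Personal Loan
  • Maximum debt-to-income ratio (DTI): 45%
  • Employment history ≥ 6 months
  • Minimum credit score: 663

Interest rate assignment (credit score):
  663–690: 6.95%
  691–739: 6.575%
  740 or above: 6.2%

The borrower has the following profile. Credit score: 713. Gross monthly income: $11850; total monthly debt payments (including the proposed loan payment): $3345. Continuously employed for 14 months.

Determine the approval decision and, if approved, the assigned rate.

Approved at 6.575%

Credit score 713 ≥ 663 (meets minimum)
Employment 14 ≥ 6 months
Debt-to-income = 3,345/11,850 = 28.2% — meets 45% limit
All requirements met. Score 713 falls in the 691–739 tier → 6.575%.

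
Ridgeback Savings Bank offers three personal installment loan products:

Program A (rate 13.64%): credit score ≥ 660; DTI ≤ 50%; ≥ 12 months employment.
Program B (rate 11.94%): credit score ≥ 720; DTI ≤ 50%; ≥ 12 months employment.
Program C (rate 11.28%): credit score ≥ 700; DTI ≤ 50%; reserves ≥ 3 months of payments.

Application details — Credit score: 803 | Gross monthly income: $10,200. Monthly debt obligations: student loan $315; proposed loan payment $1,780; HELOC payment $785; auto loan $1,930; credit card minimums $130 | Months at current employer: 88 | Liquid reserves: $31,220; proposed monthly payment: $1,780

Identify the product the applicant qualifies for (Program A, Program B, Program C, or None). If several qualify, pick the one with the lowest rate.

Program C

Total debts = (315 + 1,780 + 785 + 1,930 + 130) = 4,940; DTI = 4,940/10,200 = 48.4%.
Reserves = 31,220/1,780 = 17.5 months.
Program A: score 803 ≥ 660; DTI 48.4% ≤ 50%; employment 88 ≥ 12 mo → qualifies.
Program B: score 803 ≥ 720; DTI 48.4% ≤ 50%; employment 88 ≥ 12 mo → qualifies.
Program C: score 803 ≥ 700; DTI 48.4% ≤ 50%; reserves 17.5 ≥ 3 mo → qualifies.
Qualifying: Program A, Program B, Program C. Lowest rate is 11.28% → Program C.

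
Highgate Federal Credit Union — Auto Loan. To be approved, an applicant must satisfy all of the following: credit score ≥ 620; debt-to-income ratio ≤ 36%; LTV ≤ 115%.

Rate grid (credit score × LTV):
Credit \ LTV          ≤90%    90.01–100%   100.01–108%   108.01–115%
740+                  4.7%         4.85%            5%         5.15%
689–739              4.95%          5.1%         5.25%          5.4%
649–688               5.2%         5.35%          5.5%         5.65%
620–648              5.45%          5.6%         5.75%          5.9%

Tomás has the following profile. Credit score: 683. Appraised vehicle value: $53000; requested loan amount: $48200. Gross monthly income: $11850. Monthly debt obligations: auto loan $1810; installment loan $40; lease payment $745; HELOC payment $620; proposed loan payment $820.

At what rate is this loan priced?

Credit score 683 ≥ 620; Total monthly debts = (1,810 + 40 + 745 + 620 + 820) = 4,035. DTI = 4,035/11,850 = 34.1% ≤ 36%
LTV: 48,200 ÷ 53,000 = 90.9%, within 115% cap
Score 683 is in the 649–688 band; LTV 90.9% is in the 90.01–100% band → 5.35%.

5.35%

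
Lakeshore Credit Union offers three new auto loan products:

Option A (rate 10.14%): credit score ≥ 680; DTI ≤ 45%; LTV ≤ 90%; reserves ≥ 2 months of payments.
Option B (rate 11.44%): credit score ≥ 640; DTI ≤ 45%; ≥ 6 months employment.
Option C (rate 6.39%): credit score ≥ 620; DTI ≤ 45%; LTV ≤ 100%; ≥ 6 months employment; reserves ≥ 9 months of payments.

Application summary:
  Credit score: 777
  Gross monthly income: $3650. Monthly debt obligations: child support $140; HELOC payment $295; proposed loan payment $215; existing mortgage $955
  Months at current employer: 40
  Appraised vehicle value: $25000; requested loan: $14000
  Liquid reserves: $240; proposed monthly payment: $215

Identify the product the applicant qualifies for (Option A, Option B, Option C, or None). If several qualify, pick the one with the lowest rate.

Option B

Total debts = (140 + 295 + 215 + 955) = 1,605; DTI = 1,605/3,650 = 44%.
LTV = 14,000/25,000 = 56%.
Reserves = 240/215 = 1.1 months.
Option A: score 777 ≥ 680; DTI 44% ≤ 45%; LTV 56% ≤ 90%; reserves 1.1 < 2 mo → does not qualify.
Option B: score 777 ≥ 640; DTI 44% ≤ 45%; employment 40 ≥ 6 mo → qualifies.
Option C: score 777 ≥ 620; DTI 44% ≤ 45%; LTV 56% ≤ 100%; employment 40 ≥ 6 mo; reserves 1.1 < 9 mo → does not qualify.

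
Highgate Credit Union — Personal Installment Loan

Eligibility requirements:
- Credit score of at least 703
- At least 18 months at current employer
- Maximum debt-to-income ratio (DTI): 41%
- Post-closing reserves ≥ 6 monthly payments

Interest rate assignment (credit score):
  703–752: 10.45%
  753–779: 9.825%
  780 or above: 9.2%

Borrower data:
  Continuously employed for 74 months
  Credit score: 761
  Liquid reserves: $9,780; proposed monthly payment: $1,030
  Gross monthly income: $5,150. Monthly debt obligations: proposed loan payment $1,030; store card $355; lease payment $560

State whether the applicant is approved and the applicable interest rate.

Approved at 9.825%

Credit score 761 ≥ 703 (meets minimum)
Liquid reserves cover 9,780/1,030 = 9.5 months — ≥ 6 required
Employment 74 ≥ 18 months
Total monthly debts = (1,030 + 355 + 560) = 1,945. Debt-to-income = 1,945/5,150 = 37.8% — meets 41% limit
All requirements met. Score 761 falls in the 753–779 tier → 9.825%.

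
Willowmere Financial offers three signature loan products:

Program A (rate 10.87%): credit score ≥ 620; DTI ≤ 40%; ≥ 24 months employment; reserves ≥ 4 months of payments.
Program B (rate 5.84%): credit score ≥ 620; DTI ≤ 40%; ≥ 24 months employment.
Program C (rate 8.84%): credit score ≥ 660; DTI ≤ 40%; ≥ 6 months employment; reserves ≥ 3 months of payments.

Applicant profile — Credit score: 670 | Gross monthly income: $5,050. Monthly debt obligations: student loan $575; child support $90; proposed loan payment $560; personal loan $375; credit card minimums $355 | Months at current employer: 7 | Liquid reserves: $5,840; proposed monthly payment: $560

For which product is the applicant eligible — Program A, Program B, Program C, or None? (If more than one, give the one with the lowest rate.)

Program C

Total debts = (575 + 90 + 560 + 375 + 355) = 1,955; DTI = 1,955/5,050 = 38.7%.
Reserves = 5,840/560 = 10.4 months.
Program A: score 670 ≥ 620; DTI 38.7% ≤ 40%; employment 7 < 24 mo; reserves 10.4 ≥ 4 mo → does not qualify.
Program B: score 670 ≥ 620; DTI 38.7% ≤ 40%; employment 7 < 24 mo → does not qualify.
Program C: score 670 ≥ 660; DTI 38.7% ≤ 40%; employment 7 ≥ 6 mo; reserves 10.4 ≥ 3 mo → qualifies.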